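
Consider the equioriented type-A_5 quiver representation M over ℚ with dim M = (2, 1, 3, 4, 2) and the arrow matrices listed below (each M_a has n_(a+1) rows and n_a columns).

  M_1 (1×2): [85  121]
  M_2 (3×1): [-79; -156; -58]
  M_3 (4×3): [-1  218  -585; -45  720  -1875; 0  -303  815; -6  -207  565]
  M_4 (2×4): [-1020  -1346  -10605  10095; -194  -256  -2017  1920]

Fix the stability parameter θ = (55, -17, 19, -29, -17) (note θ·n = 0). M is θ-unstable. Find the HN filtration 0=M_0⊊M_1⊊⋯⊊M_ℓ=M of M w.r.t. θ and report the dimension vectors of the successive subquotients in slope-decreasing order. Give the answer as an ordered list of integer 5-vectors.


Barcode: M ≅ I[1,1], I[1,4], I[3,3], I[3,5], I[4,4], I[4,5]. HN layers by μ_θ (6 steps, strictly decreasing):
  μ^(1)=55; μ^(2)=19; μ^(3)=7; μ^(4)=-9; μ^(5)=-17; μ^(6)=-29

((1, 0, 0, 0, 0); (0, 0, 1, 0, 0); (1, 1, 1, 1, 0); (0, 0, 1, 1, 1); (0, 0, 0, 0, 1); (0, 0, 0, 2, 0))


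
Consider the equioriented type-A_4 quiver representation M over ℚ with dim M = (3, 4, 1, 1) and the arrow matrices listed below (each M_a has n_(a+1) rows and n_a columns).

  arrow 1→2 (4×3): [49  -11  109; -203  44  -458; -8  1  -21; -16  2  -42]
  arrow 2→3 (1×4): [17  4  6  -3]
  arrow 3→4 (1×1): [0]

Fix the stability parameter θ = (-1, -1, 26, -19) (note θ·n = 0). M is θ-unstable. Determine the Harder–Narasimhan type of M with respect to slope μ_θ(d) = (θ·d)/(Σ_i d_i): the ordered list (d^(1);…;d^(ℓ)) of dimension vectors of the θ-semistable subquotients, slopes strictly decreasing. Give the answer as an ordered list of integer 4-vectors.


Barcode: M ≅ I[1,2]^2, I[1,3], I[2,2], I[4,4]. HN layers by μ_θ (3 steps, strictly decreasing):
  μ^(1)=26; μ^(2)=-1; μ^(3)=-19

((0, 0, 1, 0); (3, 4, 0, 0); (0, 0, 0, 1))


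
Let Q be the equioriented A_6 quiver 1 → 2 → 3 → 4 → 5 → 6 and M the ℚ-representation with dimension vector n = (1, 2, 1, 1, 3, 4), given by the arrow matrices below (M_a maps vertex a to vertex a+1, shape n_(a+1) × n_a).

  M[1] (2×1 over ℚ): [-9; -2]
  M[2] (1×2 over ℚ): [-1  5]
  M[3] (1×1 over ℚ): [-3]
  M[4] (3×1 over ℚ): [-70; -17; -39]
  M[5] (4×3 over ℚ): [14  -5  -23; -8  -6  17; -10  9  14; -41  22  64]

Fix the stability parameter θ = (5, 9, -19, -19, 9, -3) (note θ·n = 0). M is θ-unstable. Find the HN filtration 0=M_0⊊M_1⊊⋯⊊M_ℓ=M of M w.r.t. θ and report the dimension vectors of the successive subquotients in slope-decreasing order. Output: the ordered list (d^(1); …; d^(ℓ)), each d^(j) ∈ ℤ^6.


Via rank(M_{q-1}∘⋯∘M_p): M ≅ I[1,6], I[2,2], I[5,6]^2, I[6,6].
μ_θ-semistable layers: μ^(1)=9; μ^(2)=3; μ^(3)=-3; μ^(4)=-6

((0, 1, 0, 0, 0, 0); (0, 0, 0, 0, 3, 3); (0, 0, 0, 0, 0, 1); (1, 1, 1, 1, 0, 0))


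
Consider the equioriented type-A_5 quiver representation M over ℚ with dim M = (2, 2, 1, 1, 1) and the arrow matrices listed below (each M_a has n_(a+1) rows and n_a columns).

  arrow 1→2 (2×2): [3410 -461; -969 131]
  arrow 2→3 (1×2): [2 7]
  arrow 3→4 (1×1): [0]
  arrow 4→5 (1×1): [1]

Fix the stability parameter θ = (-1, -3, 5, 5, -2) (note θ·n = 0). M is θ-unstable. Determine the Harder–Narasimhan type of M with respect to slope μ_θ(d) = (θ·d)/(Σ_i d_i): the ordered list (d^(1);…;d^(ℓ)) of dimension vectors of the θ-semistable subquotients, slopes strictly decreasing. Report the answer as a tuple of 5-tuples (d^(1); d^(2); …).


Interval decomposition of M: I[1,2], I[1,3], I[4,5].
HN type (ℓ=3): μ^(1)=5; μ^(2)=3/2; μ^(3)=-2

((0, 0, 1, 0, 0); (0, 0, 0, 1, 1); (2, 2, 0, 0, 0))


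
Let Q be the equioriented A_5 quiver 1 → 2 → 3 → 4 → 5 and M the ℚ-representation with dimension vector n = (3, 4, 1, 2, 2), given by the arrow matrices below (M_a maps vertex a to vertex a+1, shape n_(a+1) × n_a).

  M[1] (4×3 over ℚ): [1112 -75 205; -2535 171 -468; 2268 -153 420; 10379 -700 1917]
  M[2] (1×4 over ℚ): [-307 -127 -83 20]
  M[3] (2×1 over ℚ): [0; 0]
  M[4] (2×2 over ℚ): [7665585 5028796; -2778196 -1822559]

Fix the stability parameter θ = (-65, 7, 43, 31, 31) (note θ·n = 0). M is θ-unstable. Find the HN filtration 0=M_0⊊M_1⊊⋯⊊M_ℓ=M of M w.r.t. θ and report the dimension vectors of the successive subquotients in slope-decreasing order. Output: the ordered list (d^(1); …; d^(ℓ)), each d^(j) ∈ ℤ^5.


Via rank(M_{q-1}∘⋯∘M_p): M ≅ I[1,2]^2, I[1,3], I[2,2], I[4,5]^2.
μ_θ-semistable layers: μ^(1)=43; μ^(2)=31; μ^(3)=7; μ^(4)=-65

((0, 0, 1, 0, 0); (0, 0, 0, 2, 2); (0, 4, 0, 0, 0); (3, 0, 0, 0, 0))


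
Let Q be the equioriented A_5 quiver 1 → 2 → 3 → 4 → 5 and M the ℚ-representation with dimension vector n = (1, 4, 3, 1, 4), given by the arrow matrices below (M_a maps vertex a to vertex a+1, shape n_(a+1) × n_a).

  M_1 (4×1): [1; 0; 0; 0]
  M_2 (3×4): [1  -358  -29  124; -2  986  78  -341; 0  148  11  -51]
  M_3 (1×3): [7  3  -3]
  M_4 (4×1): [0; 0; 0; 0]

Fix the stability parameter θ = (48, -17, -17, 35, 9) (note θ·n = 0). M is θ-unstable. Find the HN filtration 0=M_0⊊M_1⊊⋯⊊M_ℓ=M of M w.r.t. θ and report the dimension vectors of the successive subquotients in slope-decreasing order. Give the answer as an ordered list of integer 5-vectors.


Via rank(M_{q-1}∘⋯∘M_p): M ≅ I[1,4], I[2,2], I[2,3]^2, I[5,5]^4.
μ_θ-semistable layers: μ^(1)=35; μ^(2)=9; μ^(3)=14/3; μ^(4)=-17

((0, 0, 0, 1, 0); (0, 0, 0, 0, 4); (1, 1, 1, 0, 0); (0, 3, 2, 0, 0))


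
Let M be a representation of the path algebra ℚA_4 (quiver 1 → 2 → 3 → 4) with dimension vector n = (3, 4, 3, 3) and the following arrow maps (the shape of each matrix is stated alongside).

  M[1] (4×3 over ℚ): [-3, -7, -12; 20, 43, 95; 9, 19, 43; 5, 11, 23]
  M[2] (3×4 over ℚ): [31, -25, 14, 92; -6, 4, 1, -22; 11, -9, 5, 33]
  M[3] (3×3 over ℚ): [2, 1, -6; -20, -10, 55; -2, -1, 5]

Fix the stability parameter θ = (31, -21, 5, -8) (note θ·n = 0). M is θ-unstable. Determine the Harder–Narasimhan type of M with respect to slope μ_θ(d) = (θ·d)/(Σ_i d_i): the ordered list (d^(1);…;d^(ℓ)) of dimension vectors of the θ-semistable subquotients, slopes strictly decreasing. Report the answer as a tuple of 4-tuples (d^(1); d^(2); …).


Interval decomposition of M: I[1,3], I[1,4]^2, I[2,2], I[4,4].
HN type (ℓ=4): μ^(1)=5; μ^(2)=7/4; μ^(3)=-8; μ^(4)=-21

((1, 1, 1, 0); (2, 2, 2, 2); (0, 0, 0, 1); (0, 1, 0, 0))


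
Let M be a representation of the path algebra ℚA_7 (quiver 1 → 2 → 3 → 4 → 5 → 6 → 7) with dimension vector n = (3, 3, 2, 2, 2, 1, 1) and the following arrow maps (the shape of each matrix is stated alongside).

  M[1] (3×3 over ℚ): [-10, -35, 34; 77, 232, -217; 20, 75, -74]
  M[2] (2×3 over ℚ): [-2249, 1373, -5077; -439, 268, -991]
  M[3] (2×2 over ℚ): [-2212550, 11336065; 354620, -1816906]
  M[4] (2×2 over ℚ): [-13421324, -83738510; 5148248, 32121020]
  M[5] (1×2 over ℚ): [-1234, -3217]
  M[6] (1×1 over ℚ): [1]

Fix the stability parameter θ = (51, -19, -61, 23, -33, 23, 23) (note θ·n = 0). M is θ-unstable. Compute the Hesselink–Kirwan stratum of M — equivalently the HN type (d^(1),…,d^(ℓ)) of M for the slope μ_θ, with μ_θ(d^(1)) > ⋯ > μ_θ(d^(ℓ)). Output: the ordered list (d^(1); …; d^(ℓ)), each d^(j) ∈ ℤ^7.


Via rank(M_{q-1}∘⋯∘M_p): M ≅ I[1,2], I[1,3], I[1,4], I[4,5], I[5,7].
μ_θ-semistable layers: μ^(1)=23; μ^(2)=16; μ^(3)=-5; μ^(4)=-29/3; μ^(5)=-33

((0, 0, 0, 1, 0, 1, 1); (1, 1, 0, 0, 0, 0, 0); (0, 0, 0, 1, 1, 0, 0); (2, 2, 2, 0, 0, 0, 0); (0, 0, 0, 0, 1, 0, 0))


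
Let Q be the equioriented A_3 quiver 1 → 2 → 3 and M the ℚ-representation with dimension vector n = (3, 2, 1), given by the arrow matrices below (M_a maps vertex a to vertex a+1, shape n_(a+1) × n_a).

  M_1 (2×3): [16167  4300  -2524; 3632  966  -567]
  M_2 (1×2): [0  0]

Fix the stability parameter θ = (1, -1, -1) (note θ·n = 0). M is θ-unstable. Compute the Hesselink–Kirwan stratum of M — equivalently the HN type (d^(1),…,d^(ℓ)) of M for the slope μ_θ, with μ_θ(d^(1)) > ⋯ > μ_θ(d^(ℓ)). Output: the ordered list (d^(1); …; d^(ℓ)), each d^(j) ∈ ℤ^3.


Interval decomposition of M: I[1,1], I[1,2]^2, I[3,3].
HN type (ℓ=3): μ^(1)=1; μ^(2)=0; μ^(3)=-1

((1, 0, 0); (2, 2, 0); (0, 0, 1))


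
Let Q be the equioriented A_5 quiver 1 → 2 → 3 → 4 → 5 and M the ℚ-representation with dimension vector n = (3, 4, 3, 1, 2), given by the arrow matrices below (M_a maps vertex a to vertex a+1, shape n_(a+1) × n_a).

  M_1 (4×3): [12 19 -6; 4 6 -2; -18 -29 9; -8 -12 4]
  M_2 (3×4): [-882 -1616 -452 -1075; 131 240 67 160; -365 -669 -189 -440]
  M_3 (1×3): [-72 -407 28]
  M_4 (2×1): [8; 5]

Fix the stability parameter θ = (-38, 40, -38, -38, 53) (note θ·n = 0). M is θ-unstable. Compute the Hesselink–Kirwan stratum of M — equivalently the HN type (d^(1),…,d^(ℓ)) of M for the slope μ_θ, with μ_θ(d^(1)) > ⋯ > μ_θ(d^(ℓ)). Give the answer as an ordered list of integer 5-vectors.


Interval decomposition of M: I[1,1], I[1,3], I[1,5], I[2,2], I[2,3], I[5,5].
HN type (ℓ=5): μ^(1)=53; μ^(2)=40; μ^(3)=1; μ^(4)=-12; μ^(5)=-38

((0, 0, 0, 0, 2); (0, 1, 0, 0, 0); (0, 2, 2, 0, 0); (0, 1, 1, 1, 0); (3, 0, 0, 0, 0))


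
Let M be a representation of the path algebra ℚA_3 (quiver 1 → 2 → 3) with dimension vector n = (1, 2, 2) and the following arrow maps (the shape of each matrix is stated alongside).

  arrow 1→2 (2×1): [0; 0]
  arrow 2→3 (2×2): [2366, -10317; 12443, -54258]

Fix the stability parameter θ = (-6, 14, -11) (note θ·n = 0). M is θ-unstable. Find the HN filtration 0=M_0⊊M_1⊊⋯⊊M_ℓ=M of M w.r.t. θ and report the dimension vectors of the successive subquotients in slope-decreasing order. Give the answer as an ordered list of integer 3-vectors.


Interval decomposition of M: I[1,1], I[2,3]^2.
HN type (ℓ=2): μ^(1)=3/2; μ^(2)=-6

((0, 2, 2); (1, 0, 0))


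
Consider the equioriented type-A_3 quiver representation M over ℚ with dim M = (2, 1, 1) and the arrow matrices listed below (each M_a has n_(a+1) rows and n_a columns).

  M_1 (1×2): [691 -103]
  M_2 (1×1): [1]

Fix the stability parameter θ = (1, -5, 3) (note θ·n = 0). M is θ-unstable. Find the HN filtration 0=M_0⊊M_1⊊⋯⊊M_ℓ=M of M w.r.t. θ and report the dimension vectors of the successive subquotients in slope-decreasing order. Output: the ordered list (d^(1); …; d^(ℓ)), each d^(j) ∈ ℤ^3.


Barcode: M ≅ I[1,1], I[1,3]. HN layers by μ_θ (3 steps, strictly decreasing):
  μ^(1)=3; μ^(2)=1; μ^(3)=-2

((0, 0, 1); (1, 0, 0); (1, 1, 0))


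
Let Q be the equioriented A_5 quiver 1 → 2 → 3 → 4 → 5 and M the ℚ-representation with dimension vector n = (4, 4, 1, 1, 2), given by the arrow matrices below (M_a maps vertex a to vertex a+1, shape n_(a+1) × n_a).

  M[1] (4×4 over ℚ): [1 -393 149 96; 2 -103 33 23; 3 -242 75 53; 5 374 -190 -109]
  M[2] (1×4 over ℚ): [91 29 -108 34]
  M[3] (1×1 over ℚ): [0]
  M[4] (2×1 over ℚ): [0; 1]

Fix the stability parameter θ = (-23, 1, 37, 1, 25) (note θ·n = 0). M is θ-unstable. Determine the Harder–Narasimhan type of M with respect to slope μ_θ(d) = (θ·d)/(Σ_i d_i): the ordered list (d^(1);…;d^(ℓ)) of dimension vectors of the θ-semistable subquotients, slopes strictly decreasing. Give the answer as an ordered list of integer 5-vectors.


Via rank(M_{q-1}∘⋯∘M_p): M ≅ I[1,2]^3, I[1,3], I[4,5], I[5,5].
μ_θ-semistable layers: μ^(1)=37; μ^(2)=25; μ^(3)=1; μ^(4)=-23

((0, 0, 1, 0, 0); (0, 0, 0, 0, 2); (0, 4, 0, 1, 0); (4, 0, 0, 0, 0))


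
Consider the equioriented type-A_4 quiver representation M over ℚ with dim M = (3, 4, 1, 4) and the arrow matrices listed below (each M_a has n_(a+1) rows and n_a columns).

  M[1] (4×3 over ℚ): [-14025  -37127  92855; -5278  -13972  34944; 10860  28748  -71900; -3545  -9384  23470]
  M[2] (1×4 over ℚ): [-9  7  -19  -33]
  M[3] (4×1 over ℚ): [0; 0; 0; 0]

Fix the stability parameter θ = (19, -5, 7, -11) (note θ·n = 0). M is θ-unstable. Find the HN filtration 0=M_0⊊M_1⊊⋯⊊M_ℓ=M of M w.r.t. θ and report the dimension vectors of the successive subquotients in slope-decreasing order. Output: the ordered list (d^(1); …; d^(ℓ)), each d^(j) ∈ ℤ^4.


Via rank(M_{q-1}∘⋯∘M_p): M ≅ I[1,1], I[1,2], I[1,3], I[2,2]^2, I[4,4]^4.
μ_θ-semistable layers: μ^(1)=19; μ^(2)=7; μ^(3)=-5; μ^(4)=-11

((1, 0, 0, 0); (2, 2, 1, 0); (0, 2, 0, 0); (0, 0, 0, 4))


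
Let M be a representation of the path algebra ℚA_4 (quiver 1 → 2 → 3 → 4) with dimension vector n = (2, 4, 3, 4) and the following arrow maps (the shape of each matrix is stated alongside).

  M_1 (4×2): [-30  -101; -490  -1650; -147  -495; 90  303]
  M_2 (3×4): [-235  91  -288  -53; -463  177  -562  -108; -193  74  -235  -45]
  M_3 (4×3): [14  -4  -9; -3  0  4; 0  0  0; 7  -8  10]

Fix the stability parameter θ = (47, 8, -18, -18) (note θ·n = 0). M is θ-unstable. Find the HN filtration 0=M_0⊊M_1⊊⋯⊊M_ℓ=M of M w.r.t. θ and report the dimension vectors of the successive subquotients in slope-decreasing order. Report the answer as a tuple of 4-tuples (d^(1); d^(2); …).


Interval decomposition of M: I[1,3], I[1,4], I[2,2], I[2,4], I[4,4]^2.
HN type (ℓ=5): μ^(1)=37/3; μ^(2)=8; μ^(3)=19/4; μ^(4)=-28/3; μ^(5)=-18

((1, 1, 1, 0); (0, 1, 0, 0); (1, 1, 1, 1); (0, 1, 1, 1); (0, 0, 0, 2))


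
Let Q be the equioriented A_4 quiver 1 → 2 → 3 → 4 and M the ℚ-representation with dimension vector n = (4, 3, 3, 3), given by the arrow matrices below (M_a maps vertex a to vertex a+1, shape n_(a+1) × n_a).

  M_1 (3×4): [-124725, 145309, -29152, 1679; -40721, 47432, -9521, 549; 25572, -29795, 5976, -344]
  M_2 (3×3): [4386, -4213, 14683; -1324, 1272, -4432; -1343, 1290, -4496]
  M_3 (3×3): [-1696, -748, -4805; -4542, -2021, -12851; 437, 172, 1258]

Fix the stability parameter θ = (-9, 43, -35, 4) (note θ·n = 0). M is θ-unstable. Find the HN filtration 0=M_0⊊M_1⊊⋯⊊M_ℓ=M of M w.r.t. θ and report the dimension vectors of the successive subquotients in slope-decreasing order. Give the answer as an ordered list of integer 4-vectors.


Barcode: M ≅ I[1,1], I[1,2], I[1,4]^2, I[3,4]. HN layers by μ_θ (4 steps, strictly decreasing):
  μ^(1)=43; μ^(2)=4; μ^(3)=-9; μ^(4)=-35

((0, 1, 0, 0); (0, 2, 2, 3); (4, 0, 0, 0); (0, 0, 1, 0))


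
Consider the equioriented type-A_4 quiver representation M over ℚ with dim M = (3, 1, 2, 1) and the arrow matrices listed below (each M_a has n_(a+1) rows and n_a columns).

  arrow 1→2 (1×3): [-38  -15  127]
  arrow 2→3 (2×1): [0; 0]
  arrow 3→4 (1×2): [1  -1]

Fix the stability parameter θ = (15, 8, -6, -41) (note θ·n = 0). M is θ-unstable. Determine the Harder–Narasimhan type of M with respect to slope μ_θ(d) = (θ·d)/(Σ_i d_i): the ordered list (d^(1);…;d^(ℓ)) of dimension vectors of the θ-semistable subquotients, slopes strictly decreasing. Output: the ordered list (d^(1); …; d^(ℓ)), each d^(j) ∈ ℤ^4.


Interval decomposition of M: I[1,1]^2, I[1,2], I[3,3], I[3,4].
HN type (ℓ=4): μ^(1)=15; μ^(2)=23/2; μ^(3)=-6; μ^(4)=-47/2

((2, 0, 0, 0); (1, 1, 0, 0); (0, 0, 1, 0); (0, 0, 1, 1))


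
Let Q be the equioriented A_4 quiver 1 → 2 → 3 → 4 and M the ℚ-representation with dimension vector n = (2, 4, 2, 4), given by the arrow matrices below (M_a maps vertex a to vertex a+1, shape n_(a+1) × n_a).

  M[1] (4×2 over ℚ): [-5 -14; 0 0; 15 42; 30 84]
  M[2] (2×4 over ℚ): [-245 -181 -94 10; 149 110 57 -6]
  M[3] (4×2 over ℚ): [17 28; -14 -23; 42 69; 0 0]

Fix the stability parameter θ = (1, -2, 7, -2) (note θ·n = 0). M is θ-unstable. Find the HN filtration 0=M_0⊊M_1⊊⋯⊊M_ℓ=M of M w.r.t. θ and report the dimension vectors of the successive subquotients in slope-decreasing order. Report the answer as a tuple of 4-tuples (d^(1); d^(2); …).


Interval decomposition of M: I[1,1], I[1,4], I[2,2]^2, I[2,4], I[4,4]^2.
HN type (ℓ=4): μ^(1)=5/2; μ^(2)=1; μ^(3)=-1/2; μ^(4)=-2

((0, 0, 2, 2); (1, 0, 0, 0); (1, 1, 0, 0); (0, 3, 0, 2))


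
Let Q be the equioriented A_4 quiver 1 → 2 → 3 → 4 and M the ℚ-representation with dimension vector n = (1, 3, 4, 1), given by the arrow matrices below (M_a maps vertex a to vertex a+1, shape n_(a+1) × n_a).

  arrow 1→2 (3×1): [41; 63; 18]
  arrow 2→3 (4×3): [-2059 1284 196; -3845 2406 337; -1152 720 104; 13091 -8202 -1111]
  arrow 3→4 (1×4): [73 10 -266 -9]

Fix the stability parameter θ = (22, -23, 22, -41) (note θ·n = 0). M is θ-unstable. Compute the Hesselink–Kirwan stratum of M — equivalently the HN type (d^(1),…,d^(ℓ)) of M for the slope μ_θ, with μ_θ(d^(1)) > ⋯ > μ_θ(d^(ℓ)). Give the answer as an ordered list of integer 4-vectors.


Interval decomposition of M: I[1,3], I[2,2], I[2,4], I[3,3]^2.
HN type (ℓ=4): μ^(1)=22; μ^(2)=-1/2; μ^(3)=-19/2; μ^(4)=-23

((0, 0, 3, 0); (1, 1, 0, 0); (0, 0, 1, 1); (0, 2, 0, 0))


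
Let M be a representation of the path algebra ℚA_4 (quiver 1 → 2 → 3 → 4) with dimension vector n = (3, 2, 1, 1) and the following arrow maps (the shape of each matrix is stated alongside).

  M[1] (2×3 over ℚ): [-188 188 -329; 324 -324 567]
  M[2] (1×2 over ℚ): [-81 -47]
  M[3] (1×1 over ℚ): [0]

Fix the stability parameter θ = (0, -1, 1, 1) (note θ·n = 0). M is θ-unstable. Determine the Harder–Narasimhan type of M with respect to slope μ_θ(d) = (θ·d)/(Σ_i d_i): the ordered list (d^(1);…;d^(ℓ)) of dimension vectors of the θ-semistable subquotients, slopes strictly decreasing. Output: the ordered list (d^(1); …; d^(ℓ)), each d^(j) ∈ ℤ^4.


Barcode: M ≅ I[1,1]^2, I[1,2], I[2,3], I[4,4]. HN layers by μ_θ (4 steps, strictly decreasing):
  μ^(1)=1; μ^(2)=0; μ^(3)=-1/2; μ^(4)=-1

((0, 0, 1, 1); (2, 0, 0, 0); (1, 1, 0, 0); (0, 1, 0, 0))


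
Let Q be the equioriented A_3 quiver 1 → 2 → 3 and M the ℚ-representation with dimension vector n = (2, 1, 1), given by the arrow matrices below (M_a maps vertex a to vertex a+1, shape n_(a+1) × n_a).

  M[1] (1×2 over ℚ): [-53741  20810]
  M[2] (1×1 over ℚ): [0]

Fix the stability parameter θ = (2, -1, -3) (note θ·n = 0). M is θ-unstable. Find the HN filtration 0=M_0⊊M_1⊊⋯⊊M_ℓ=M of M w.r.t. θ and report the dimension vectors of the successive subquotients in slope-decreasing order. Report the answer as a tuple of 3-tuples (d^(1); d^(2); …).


Via rank(M_{q-1}∘⋯∘M_p): M ≅ I[1,1], I[1,2], I[3,3].
μ_θ-semistable layers: μ^(1)=2; μ^(2)=1/2; μ^(3)=-3

((1, 0, 0); (1, 1, 0); (0, 0, 1))


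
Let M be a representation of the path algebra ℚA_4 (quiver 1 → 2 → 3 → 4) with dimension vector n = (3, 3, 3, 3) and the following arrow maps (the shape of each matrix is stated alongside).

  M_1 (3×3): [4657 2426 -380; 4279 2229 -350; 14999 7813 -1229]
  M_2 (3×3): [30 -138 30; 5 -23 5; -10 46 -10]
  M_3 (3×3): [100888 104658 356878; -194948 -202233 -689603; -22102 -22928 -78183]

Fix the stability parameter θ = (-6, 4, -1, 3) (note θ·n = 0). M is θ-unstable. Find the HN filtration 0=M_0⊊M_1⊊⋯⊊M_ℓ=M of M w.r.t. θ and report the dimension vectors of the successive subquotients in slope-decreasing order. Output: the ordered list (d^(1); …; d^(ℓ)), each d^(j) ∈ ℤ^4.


Via rank(M_{q-1}∘⋯∘M_p): M ≅ I[1,2]^2, I[1,4], I[3,3], I[3,4], I[4,4].
μ_θ-semistable layers: μ^(1)=4; μ^(2)=3; μ^(3)=3/2; μ^(4)=-1; μ^(5)=-6

((0, 2, 0, 0); (0, 0, 0, 3); (0, 1, 1, 0); (0, 0, 2, 0); (3, 0, 0, 0))


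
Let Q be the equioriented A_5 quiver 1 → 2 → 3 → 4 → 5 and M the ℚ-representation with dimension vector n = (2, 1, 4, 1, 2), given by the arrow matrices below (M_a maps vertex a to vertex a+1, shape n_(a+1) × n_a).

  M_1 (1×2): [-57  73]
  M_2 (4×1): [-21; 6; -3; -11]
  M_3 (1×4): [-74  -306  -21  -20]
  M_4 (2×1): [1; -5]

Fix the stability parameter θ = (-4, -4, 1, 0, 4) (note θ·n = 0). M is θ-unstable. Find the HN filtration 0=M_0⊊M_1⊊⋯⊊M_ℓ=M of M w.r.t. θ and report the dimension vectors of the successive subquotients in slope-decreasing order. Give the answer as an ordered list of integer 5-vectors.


Barcode: M ≅ I[1,1], I[1,5], I[3,3]^3, I[5,5]. HN layers by μ_θ (4 steps, strictly decreasing):
  μ^(1)=4; μ^(2)=1; μ^(3)=1/2; μ^(4)=-4

((0, 0, 0, 0, 2); (0, 0, 3, 0, 0); (0, 0, 1, 1, 0); (2, 1, 0, 0, 0))


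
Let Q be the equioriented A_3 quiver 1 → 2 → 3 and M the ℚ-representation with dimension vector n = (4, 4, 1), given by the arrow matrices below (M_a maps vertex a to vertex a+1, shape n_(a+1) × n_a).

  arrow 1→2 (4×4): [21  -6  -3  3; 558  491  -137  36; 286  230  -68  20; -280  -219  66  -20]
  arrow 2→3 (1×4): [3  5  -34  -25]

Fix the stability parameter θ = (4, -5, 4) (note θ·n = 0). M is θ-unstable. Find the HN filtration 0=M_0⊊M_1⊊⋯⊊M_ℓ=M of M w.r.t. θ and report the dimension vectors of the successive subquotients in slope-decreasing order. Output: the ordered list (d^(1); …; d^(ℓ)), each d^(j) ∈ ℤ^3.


Barcode: M ≅ I[1,2]^3, I[1,3]. HN layers by μ_θ (2 steps, strictly decreasing):
  μ^(1)=4; μ^(2)=-1/2

((0, 0, 1); (4, 4, 0))


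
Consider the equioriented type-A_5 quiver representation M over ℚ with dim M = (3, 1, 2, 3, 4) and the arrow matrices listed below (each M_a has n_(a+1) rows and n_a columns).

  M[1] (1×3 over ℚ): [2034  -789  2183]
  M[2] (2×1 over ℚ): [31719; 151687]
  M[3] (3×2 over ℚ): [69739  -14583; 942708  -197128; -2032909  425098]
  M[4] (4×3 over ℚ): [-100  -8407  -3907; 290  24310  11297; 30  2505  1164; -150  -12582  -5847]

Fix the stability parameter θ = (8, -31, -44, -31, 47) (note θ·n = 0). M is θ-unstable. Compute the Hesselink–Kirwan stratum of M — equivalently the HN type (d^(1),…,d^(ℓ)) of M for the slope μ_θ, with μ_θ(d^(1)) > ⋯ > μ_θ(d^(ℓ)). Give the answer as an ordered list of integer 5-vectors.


Via rank(M_{q-1}∘⋯∘M_p): M ≅ I[1,1]^2, I[1,5], I[3,5], I[4,4], I[5,5]^2.
μ_θ-semistable layers: μ^(1)=47; μ^(2)=8; μ^(3)=-49/2; μ^(4)=-31; μ^(5)=-44

((0, 0, 0, 0, 4); (2, 0, 0, 0, 0); (1, 1, 1, 1, 0); (0, 0, 0, 2, 0); (0, 0, 1, 0, 0))


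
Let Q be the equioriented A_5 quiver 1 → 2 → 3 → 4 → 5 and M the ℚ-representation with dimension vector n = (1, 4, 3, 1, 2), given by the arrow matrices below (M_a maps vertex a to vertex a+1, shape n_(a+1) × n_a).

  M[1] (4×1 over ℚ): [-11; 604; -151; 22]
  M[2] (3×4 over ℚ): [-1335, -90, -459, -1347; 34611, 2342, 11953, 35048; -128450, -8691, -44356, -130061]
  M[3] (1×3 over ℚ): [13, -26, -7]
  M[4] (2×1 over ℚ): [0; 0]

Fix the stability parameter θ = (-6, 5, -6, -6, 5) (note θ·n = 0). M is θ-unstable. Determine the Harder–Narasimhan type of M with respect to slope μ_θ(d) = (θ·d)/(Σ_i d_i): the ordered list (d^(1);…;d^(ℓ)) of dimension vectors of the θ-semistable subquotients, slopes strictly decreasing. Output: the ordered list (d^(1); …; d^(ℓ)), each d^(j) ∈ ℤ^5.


Via rank(M_{q-1}∘⋯∘M_p): M ≅ I[1,2], I[2,3]^2, I[2,4], I[5,5]^2.
μ_θ-semistable layers: μ^(1)=5; μ^(2)=-1/2; μ^(3)=-7/3; μ^(4)=-6

((0, 1, 0, 0, 2); (0, 2, 2, 0, 0); (0, 1, 1, 1, 0); (1, 0, 0, 0, 0))


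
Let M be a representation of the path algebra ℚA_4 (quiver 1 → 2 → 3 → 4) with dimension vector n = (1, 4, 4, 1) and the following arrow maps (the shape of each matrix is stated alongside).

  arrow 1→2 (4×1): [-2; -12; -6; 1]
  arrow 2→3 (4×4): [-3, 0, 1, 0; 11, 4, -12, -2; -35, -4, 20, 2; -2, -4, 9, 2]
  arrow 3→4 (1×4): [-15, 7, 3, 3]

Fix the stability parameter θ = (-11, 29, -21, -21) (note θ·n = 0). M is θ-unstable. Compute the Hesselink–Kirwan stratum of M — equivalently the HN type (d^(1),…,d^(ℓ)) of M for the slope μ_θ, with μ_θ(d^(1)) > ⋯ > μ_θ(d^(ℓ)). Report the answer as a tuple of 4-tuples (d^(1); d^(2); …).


Via rank(M_{q-1}∘⋯∘M_p): M ≅ I[1,2], I[2,2], I[2,3], I[2,4], I[3,3]^2.
μ_θ-semistable layers: μ^(1)=29; μ^(2)=4; μ^(3)=-13/3; μ^(4)=-11; μ^(5)=-21

((0, 2, 0, 0); (0, 1, 1, 0); (0, 1, 1, 1); (1, 0, 0, 0); (0, 0, 2, 0))


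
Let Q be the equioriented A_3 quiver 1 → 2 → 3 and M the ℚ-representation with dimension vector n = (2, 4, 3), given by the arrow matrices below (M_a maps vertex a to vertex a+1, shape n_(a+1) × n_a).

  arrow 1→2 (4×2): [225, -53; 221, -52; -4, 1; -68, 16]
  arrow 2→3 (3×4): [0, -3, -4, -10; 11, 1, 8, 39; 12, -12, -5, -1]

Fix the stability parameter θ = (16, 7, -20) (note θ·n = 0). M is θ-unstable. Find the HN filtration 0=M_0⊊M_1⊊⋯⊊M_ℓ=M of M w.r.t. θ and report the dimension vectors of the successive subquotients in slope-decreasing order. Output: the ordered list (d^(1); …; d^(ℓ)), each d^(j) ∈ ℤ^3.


Barcode: M ≅ I[1,3]^2, I[2,2], I[2,3]. HN layers by μ_θ (3 steps, strictly decreasing):
  μ^(1)=7; μ^(2)=1; μ^(3)=-13/2

((0, 1, 0); (2, 2, 2); (0, 1, 1))


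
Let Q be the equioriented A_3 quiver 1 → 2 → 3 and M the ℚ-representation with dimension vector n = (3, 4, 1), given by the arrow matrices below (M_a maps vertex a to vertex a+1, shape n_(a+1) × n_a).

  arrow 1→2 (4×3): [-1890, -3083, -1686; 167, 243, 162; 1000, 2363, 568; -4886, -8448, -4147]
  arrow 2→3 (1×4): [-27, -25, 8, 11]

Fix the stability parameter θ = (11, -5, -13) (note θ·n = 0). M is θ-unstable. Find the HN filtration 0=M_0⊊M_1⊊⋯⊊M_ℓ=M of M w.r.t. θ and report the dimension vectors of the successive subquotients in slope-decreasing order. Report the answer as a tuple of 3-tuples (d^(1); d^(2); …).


Interval decomposition of M: I[1,2]^2, I[1,3], I[2,2].
HN type (ℓ=3): μ^(1)=3; μ^(2)=-7/3; μ^(3)=-5

((2, 2, 0); (1, 1, 1); (0, 1, 0))


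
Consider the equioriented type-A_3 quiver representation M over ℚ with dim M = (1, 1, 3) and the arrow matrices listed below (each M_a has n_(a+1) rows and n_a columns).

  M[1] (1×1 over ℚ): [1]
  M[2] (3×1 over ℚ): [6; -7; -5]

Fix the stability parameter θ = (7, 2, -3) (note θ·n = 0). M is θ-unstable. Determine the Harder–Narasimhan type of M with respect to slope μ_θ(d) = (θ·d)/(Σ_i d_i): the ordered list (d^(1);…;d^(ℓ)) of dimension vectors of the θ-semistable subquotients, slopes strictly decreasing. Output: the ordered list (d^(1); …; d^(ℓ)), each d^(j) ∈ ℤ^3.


Barcode: M ≅ I[1,3], I[3,3]^2. HN layers by μ_θ (2 steps, strictly decreasing):
  μ^(1)=2; μ^(2)=-3

((1, 1, 1); (0, 0, 2))


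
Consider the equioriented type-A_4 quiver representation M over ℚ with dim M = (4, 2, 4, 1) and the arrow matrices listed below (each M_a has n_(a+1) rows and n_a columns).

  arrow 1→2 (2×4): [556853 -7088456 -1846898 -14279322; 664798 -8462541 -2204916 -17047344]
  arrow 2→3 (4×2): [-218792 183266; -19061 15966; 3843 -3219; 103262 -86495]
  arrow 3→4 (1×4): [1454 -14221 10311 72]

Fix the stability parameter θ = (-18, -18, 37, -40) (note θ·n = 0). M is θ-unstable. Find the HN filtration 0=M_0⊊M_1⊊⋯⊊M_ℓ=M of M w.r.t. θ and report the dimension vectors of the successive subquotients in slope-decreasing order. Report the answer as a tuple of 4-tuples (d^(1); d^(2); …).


Via rank(M_{q-1}∘⋯∘M_p): M ≅ I[1,1]^2, I[1,3], I[1,4], I[3,3]^2.
μ_θ-semistable layers: μ^(1)=37; μ^(2)=-3/2; μ^(3)=-18

((0, 0, 3, 0); (0, 0, 1, 1); (4, 2, 0, 0))


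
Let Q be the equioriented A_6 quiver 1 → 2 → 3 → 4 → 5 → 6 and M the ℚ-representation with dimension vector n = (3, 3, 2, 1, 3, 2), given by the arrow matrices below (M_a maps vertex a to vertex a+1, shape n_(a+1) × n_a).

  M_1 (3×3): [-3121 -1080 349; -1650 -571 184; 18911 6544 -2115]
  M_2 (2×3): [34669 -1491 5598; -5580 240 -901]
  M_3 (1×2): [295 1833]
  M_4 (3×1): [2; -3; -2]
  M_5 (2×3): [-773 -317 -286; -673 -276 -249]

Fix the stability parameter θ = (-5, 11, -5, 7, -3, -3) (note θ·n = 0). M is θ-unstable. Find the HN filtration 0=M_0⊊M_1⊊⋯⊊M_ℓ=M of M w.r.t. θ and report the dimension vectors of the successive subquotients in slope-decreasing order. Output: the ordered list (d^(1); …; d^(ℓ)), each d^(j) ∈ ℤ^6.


Via rank(M_{q-1}∘⋯∘M_p): M ≅ I[1,1], I[1,3], I[1,6], I[2,2], I[5,5], I[5,6].
μ_θ-semistable layers: μ^(1)=11; μ^(2)=3; μ^(3)=7/5; μ^(4)=-3; μ^(5)=-5

((0, 1, 0, 0, 0, 0); (0, 1, 1, 0, 0, 0); (0, 1, 1, 1, 1, 1); (0, 0, 0, 0, 2, 1); (3, 0, 0, 0, 0, 0))


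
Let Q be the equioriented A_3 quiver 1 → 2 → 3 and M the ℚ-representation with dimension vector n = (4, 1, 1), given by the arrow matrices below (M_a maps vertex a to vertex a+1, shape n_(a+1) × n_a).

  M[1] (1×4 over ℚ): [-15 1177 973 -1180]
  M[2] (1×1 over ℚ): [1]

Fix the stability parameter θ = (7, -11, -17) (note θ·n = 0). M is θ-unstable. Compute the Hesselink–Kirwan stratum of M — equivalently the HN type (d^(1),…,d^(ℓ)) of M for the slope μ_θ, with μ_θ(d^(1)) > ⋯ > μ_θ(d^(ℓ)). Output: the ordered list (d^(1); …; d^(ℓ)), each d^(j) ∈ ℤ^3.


Interval decomposition of M: I[1,1]^3, I[1,3].
HN type (ℓ=2): μ^(1)=7; μ^(2)=-7

((3, 0, 0); (1, 1, 1))


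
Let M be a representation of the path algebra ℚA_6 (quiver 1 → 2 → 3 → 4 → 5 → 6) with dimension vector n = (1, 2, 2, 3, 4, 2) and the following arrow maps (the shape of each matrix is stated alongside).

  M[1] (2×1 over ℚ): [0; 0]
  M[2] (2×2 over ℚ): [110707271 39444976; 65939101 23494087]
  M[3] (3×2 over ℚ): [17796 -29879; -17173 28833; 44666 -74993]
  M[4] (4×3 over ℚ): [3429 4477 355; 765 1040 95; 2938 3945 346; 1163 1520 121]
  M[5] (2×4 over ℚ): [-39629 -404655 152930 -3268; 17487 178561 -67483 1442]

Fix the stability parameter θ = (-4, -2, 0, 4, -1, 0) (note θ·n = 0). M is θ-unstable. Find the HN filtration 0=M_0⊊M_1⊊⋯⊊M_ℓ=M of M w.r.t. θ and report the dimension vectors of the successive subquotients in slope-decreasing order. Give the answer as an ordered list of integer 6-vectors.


Via rank(M_{q-1}∘⋯∘M_p): M ≅ I[1,1], I[2,4], I[2,6], I[4,5], I[5,5], I[5,6].
μ_θ-semistable layers: μ^(1)=4; μ^(2)=3/2; μ^(3)=1; μ^(4)=0; μ^(5)=-1; μ^(6)=-2; μ^(7)=-4

((0, 0, 0, 1, 0, 0); (0, 0, 0, 1, 1, 0); (0, 0, 0, 1, 1, 1); (0, 0, 2, 0, 0, 1); (0, 0, 0, 0, 2, 0); (0, 2, 0, 0, 0, 0); (1, 0, 0, 0, 0, 0))


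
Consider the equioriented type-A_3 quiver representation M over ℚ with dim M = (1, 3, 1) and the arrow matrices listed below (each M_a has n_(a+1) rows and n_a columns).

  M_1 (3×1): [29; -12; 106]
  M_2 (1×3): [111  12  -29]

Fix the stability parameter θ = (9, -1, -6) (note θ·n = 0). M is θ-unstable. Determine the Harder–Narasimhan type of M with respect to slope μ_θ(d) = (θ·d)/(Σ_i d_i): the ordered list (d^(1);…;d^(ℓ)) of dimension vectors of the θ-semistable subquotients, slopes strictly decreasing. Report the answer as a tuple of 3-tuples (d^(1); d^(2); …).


Interval decomposition of M: I[1,3], I[2,2]^2.
HN type (ℓ=2): μ^(1)=2/3; μ^(2)=-1

((1, 1, 1); (0, 2, 0))


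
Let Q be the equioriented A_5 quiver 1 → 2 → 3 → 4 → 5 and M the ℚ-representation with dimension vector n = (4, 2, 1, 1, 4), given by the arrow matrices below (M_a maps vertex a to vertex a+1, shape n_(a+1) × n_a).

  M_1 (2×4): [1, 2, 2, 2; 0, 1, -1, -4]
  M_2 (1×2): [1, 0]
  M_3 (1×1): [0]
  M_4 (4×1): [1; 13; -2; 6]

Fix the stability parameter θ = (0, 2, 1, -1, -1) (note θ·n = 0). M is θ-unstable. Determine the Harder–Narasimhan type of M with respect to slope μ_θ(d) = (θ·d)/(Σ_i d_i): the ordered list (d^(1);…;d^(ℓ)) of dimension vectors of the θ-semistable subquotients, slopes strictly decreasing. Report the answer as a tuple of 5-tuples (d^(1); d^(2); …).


Interval decomposition of M: I[1,1]^2, I[1,2], I[1,3], I[4,5], I[5,5]^3.
HN type (ℓ=4): μ^(1)=2; μ^(2)=3/2; μ^(3)=0; μ^(4)=-1

((0, 1, 0, 0, 0); (0, 1, 1, 0, 0); (4, 0, 0, 0, 0); (0, 0, 0, 1, 4))


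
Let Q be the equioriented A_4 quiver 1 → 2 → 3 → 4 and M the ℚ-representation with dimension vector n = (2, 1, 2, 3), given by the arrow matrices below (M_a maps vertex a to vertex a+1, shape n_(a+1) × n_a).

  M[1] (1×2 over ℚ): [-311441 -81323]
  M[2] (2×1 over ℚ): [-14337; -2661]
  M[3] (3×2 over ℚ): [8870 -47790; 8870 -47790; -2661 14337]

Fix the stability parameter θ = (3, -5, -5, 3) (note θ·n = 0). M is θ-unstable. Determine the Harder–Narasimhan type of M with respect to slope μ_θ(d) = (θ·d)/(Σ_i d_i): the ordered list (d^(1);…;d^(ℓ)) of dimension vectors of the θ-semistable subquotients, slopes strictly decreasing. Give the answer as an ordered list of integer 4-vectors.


Barcode: M ≅ I[1,1], I[1,3], I[3,4], I[4,4]^2. HN layers by μ_θ (3 steps, strictly decreasing):
  μ^(1)=3; μ^(2)=-7/3; μ^(3)=-5

((1, 0, 0, 3); (1, 1, 1, 0); (0, 0, 1, 0))


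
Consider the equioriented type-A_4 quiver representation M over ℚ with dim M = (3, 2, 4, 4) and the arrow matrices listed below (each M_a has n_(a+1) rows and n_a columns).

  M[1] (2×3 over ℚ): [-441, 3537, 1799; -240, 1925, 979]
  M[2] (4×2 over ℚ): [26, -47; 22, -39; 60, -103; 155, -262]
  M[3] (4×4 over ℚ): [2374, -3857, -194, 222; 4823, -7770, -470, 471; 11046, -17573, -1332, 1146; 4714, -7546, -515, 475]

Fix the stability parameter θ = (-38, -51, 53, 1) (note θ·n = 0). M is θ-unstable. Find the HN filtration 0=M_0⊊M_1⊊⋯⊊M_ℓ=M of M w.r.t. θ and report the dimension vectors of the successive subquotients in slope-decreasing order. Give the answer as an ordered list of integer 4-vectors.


Interval decomposition of M: I[1,1], I[1,4]^2, I[3,4]^2.
HN type (ℓ=3): μ^(1)=27; μ^(2)=-38; μ^(3)=-89/2

((0, 0, 4, 4); (1, 0, 0, 0); (2, 2, 0, 0))


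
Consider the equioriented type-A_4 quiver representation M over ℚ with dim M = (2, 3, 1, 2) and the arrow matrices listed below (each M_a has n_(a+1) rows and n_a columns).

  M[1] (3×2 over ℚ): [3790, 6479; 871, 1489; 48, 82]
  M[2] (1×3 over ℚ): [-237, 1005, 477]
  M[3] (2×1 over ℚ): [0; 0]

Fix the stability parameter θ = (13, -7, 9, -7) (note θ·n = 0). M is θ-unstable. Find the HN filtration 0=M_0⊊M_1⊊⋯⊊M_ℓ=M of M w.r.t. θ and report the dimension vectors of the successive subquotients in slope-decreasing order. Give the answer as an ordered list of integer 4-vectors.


Interval decomposition of M: I[1,2], I[1,3], I[2,2], I[4,4]^2.
HN type (ℓ=3): μ^(1)=9; μ^(2)=3; μ^(3)=-7

((0, 0, 1, 0); (2, 2, 0, 0); (0, 1, 0, 2))


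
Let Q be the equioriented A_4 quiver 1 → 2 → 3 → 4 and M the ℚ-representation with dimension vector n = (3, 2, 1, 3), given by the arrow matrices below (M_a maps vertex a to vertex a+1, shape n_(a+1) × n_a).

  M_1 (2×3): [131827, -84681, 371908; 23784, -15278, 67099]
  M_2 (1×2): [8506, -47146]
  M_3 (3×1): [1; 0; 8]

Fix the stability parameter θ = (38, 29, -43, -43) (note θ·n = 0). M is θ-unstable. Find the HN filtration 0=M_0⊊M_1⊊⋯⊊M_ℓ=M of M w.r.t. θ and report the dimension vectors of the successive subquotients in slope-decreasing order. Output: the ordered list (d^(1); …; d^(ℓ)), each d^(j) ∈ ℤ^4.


Barcode: M ≅ I[1,1], I[1,2], I[1,4], I[4,4]^2. HN layers by μ_θ (4 steps, strictly decreasing):
  μ^(1)=38; μ^(2)=67/2; μ^(3)=-19/4; μ^(4)=-43

((1, 0, 0, 0); (1, 1, 0, 0); (1, 1, 1, 1); (0, 0, 0, 2))


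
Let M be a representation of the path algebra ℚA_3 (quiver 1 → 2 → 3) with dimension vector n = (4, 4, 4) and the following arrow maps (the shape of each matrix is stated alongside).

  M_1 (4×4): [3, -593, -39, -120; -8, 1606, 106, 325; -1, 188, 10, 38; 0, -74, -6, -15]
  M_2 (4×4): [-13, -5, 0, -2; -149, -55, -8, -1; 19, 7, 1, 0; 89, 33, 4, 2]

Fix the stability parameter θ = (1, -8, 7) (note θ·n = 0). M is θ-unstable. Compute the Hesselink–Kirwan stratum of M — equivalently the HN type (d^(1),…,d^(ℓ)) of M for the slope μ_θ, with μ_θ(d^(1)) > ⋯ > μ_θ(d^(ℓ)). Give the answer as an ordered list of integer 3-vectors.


Via rank(M_{q-1}∘⋯∘M_p): M ≅ I[1,1], I[1,3]^3, I[2,2], I[3,3].
μ_θ-semistable layers: μ^(1)=7; μ^(2)=1; μ^(3)=-7/2; μ^(4)=-8

((0, 0, 4); (1, 0, 0); (3, 3, 0); (0, 1, 0))


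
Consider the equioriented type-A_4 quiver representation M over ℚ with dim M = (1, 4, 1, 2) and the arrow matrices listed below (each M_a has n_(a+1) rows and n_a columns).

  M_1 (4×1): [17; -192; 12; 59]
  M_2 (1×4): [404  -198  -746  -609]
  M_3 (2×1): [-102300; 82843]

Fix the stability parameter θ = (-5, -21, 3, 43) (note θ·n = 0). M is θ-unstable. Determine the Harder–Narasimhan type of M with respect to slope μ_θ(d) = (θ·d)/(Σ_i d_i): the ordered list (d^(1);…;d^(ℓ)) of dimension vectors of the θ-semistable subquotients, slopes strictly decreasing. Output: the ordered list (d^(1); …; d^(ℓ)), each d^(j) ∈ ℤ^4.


Barcode: M ≅ I[1,4], I[2,2]^3, I[4,4]. HN layers by μ_θ (4 steps, strictly decreasing):
  μ^(1)=43; μ^(2)=3; μ^(3)=-13; μ^(4)=-21

((0, 0, 0, 2); (0, 0, 1, 0); (1, 1, 0, 0); (0, 3, 0, 0))


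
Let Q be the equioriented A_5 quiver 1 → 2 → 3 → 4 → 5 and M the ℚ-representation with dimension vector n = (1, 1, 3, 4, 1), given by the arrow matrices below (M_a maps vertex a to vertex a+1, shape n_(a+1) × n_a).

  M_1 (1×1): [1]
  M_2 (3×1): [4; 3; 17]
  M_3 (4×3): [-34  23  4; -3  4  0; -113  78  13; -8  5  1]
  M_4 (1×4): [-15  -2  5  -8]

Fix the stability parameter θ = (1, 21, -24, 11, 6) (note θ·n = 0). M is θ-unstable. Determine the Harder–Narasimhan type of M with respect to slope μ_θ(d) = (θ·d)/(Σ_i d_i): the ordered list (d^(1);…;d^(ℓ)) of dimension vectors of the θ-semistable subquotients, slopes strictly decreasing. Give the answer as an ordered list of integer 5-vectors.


Via rank(M_{q-1}∘⋯∘M_p): M ≅ I[1,4], I[3,4], I[3,5], I[4,4].
μ_θ-semistable layers: μ^(1)=11; μ^(2)=17/2; μ^(3)=-2/3; μ^(4)=-24

((0, 0, 0, 3, 0); (0, 0, 0, 1, 1); (1, 1, 1, 0, 0); (0, 0, 2, 0, 0))


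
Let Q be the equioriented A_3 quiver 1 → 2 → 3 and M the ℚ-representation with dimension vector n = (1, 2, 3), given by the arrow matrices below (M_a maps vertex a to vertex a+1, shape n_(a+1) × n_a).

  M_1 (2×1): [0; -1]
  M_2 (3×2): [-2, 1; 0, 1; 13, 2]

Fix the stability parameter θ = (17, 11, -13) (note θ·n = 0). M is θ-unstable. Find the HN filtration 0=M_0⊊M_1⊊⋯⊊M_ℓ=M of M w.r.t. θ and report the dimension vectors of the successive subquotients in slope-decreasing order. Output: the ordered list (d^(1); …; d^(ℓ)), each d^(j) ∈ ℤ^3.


Interval decomposition of M: I[1,3], I[2,3], I[3,3].
HN type (ℓ=3): μ^(1)=5; μ^(2)=-1; μ^(3)=-13

((1, 1, 1); (0, 1, 1); (0, 0, 1))


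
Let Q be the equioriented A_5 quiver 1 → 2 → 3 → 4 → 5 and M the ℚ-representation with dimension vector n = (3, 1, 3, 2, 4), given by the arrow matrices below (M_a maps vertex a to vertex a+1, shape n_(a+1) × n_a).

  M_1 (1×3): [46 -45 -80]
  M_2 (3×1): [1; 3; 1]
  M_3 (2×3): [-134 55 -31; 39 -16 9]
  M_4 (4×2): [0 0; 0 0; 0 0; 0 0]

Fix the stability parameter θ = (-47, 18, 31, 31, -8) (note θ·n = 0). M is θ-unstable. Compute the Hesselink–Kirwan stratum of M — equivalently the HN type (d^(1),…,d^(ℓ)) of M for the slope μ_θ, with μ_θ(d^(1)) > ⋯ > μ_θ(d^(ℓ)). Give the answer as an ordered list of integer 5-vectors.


Interval decomposition of M: I[1,1]^2, I[1,3], I[3,4]^2, I[5,5]^4.
HN type (ℓ=4): μ^(1)=31; μ^(2)=18; μ^(3)=-8; μ^(4)=-47

((0, 0, 3, 2, 0); (0, 1, 0, 0, 0); (0, 0, 0, 0, 4); (3, 0, 0, 0, 0))


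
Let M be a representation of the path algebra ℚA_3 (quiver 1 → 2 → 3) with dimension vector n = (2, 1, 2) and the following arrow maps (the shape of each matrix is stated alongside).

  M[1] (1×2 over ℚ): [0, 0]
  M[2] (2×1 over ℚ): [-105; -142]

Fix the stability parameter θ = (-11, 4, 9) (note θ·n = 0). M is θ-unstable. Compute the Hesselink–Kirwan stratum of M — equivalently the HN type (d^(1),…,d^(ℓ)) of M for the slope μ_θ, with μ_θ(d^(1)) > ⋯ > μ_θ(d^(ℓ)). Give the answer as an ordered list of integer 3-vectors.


Via rank(M_{q-1}∘⋯∘M_p): M ≅ I[1,1]^2, I[2,3], I[3,3].
μ_θ-semistable layers: μ^(1)=9; μ^(2)=4; μ^(3)=-11

((0, 0, 2); (0, 1, 0); (2, 0, 0))
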